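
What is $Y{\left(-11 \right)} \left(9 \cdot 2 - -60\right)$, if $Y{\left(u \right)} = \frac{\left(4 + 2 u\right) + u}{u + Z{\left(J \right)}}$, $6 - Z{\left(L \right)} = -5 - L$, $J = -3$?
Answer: $754$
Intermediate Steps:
$Z{\left(L \right)} = 11 + L$ ($Z{\left(L \right)} = 6 - \left(-5 - L\right) = 6 + \left(5 + L\right) = 11 + L$)
$Y{\left(u \right)} = \frac{4 + 3 u}{8 + u}$ ($Y{\left(u \right)} = \frac{\left(4 + 2 u\right) + u}{u + \left(11 - 3\right)} = \frac{4 + 3 u}{u + 8} = \frac{4 + 3 u}{8 + u}$)
$Y{\left(-11 \right)} \left(9 \cdot 2 - -60\right) = \frac{4 + 3 \left(-11\right)}{8 - 11} \left(9 \cdot 2 - -60\right) = \frac{4 - 33}{-3} \left(18 + 60\right) = \left(- \frac{1}{3}\right) \left(-29\right) 78 = \frac{29}{3} \cdot 78 = 754$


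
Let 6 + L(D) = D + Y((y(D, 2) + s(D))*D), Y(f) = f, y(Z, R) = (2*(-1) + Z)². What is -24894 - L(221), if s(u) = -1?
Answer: -10624269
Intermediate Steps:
y(Z, R) = (-2 + Z)²
L(D) = -6 + D + D*(-1 + (-2 + D)²) (L(D) = -6 + (D + ((-2 + D)² - 1)*D) = -6 + (D + (-1 + (-2 + D)²)*D) = -6 + (D + D*(-1 + (-2 + D)²)) = -6 + D + D*(-1 + (-2 + D)²))
-24894 - L(221) = -24894 - (-6 + 221*(-2 + 221)²) = -24894 - (-6 + 221*219²) = -24894 - (-6 + 221*47961) = -24894 - (-6 + 10599381) = -24894 - 1*10599375 = -24894 - 10599375 = -10624269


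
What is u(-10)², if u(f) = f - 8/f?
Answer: 2116/25 ≈ 84.640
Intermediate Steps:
u(-10)² = (-10 - 8/(-10))² = (-10 - 8*(-⅒))² = (-10 + ⅘)² = (-46/5)² = 2116/25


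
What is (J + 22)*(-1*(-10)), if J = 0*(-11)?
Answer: 220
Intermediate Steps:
J = 0
(J + 22)*(-1*(-10)) = (0 + 22)*(-1*(-10)) = 22*10 = 220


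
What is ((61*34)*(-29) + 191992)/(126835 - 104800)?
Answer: 10142/1695 ≈ 5.9835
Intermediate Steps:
((61*34)*(-29) + 191992)/(126835 - 104800) = (2074*(-29) + 191992)/22035 = (-60146 + 191992)*(1/22035) = 131846*(1/22035) = 10142/1695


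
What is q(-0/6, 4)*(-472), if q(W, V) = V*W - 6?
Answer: 2832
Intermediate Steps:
q(W, V) = -6 + V*W
q(-0/6, 4)*(-472) = (-6 + 4*(-0/6))*(-472) = (-6 + 4*(-1*0))*(-472) = (-6 + 4*0)*(-472) = (-6 + 0)*(-472) = -6*(-472) = 2832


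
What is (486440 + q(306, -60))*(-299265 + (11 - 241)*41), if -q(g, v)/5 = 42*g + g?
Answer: -129852551750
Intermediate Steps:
q(g, v) = -215*g (q(g, v) = -5*(42*g + g) = -215*g)
(486440 + q(306, -60))*(-299265 + (11 - 241)*41) = (486440 - 215*306)*(-299265 + (11 - 241)*41) = (486440 - 65790)*(-299265 - 230*41) = 420650*(-299265 - 9430) = 420650*(-308695) = -129852551750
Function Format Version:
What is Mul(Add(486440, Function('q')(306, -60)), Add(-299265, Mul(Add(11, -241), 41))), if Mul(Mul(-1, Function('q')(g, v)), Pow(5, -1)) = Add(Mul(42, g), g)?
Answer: -129852551750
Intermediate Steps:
Function('q')(g, v) = Mul(-215, g) (Function('q')(g, v) = Mul(-5, Add(Mul(42, g), g)) = Mul(-5, Mul(43, g)) = Mul(-215, g))
Mul(Add(486440, Function('q')(306, -60)), Add(-299265, Mul(Add(11, -241), 41))) = Mul(Add(486440, Mul(-215, 306)), Add(-299265, Mul(Add(11, -241), 41))) = Mul(Add(486440, -65790), Add(-299265, Mul(-230, 41))) = Mul(420650, Add(-299265, -9430)) = Mul(420650, -308695) = -129852551750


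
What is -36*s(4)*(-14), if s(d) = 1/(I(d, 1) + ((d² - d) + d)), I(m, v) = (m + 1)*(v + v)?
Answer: 252/13 ≈ 19.385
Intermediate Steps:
I(m, v) = 2*v*(1 + m) (I(m, v) = (1 + m)*(2*v) = 2*v*(1 + m))
s(d) = 1/(2 + d² + 2*d) (s(d) = 1/(2*1*(1 + d) + ((d² - d) + d)) = 1/((2 + 2*d) + d²) = 1/(2 + d² + 2*d))
-36*s(4)*(-14) = -36/(2 + 4² + 2*4)*(-14) = -36/(2 + 16 + 8)*(-14) = -36/26*(-14) = -36*1/26*(-14) = -18/13*(-14) = 252/13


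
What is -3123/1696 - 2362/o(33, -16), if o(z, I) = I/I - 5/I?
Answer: -64160815/35616 ≈ -1801.5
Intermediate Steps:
o(z, I) = 1 - 5/I
-3123/1696 - 2362/o(33, -16) = -3123/1696 - 2362*(-16/(-5 - 16)) = -3123*1/1696 - 2362/((-1/16*(-21))) = -3123/1696 - 2362/21/16 = -3123/1696 - 2362*16/21 = -3123/1696 - 37792/21 = -64160815/35616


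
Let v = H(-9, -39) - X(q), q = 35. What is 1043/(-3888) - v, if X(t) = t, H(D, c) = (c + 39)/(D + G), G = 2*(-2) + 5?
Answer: 135037/3888 ≈ 34.732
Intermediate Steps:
G = 1 (G = -4 + 5 = 1)
H(D, c) = (39 + c)/(1 + D) (H(D, c) = (c + 39)/(D + 1) = (39 + c)/(1 + D))
v = -35 (v = (39 - 39)/(1 - 9) - 1*35 = 0/(-8) - 35 = -⅛*0 - 35 = 0 - 35 = -35)
1043/(-3888) - v = 1043/(-3888) - 1*(-35) = 1043*(-1/3888) + 35 = -1043/3888 + 35 = 135037/3888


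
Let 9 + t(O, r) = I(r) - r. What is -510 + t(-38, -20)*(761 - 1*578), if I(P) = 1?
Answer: 1686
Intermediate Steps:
t(O, r) = -8 - r (t(O, r) = -9 + (1 - r) = -8 - r)
-510 + t(-38, -20)*(761 - 1*578) = -510 + (-8 - 1*(-20))*(761 - 1*578) = -510 + (-8 + 20)*(761 - 578) = -510 + 12*183 = -510 + 2196 = 1686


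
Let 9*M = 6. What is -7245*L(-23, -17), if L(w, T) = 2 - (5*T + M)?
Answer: -625485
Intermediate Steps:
M = 2/3 (M = (1/9)*6 = 2/3 ≈ 0.66667)
L(w, T) = 4/3 - 5*T (L(w, T) = 2 - (5*T + 2/3) = 2 - (2/3 + 5*T) = 2 + (-2/3 - 5*T) = 4/3 - 5*T)
-7245*L(-23, -17) = -7245*(4/3 - 5*(-17)) = -7245*(4/3 + 85) = -7245*259/3 = -625485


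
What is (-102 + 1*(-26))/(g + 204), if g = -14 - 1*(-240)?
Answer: -64/215 ≈ -0.29767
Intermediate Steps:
g = 226 (g = -14 + 240 = 226)
(-102 + 1*(-26))/(g + 204) = (-102 + 1*(-26))/(226 + 204) = (-102 - 26)/430 = -128*1/430 = -64/215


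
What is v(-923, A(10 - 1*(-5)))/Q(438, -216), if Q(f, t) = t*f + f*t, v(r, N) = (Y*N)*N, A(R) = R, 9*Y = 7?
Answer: -175/189216 ≈ -0.00092487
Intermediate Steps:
Y = 7/9 (Y = (⅑)*7 = 7/9 ≈ 0.77778)
v(r, N) = 7*N²/9 (v(r, N) = (7*N/9)*N = 7*N²/9)
Q(f, t) = 2*f*t (Q(f, t) = f*t + f*t = 2*f*t)
v(-923, A(10 - 1*(-5)))/Q(438, -216) = (7*(10 - 1*(-5))²/9)/((2*438*(-216))) = (7*(10 + 5)²/9)/(-189216) = ((7/9)*15²)*(-1/189216) = ((7/9)*225)*(-1/189216) = 175*(-1/189216) = -175/189216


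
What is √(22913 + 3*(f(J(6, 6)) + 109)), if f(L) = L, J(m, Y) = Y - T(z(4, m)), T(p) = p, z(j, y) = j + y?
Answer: 2*√5807 ≈ 152.41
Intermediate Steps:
J(m, Y) = -4 + Y - m (J(m, Y) = Y - (4 + m) = Y + (-4 - m) = -4 + Y - m)
√(22913 + 3*(f(J(6, 6)) + 109)) = √(22913 + 3*((-4 + 6 - 1*6) + 109)) = √(22913 + 3*((-4 + 6 - 6) + 109)) = √(22913 + 3*(-4 + 109)) = √(22913 + 3*105) = √(22913 + 315) = √23228 = 2*√5807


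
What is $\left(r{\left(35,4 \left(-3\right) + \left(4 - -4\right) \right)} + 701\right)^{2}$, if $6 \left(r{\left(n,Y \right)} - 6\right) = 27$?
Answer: $\frac{2024929}{4} \approx 5.0623 \cdot 10^{5}$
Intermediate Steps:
$r{\left(n,Y \right)} = \frac{21}{2}$ ($r{\left(n,Y \right)} = 6 + \frac{1}{6} \cdot 27 = 6 + \frac{9}{2} = \frac{21}{2}$)
$\left(r{\left(35,4 \left(-3\right) + \left(4 - -4\right) \right)} + 701\right)^{2} = \left(\frac{21}{2} + 701\right)^{2} = \left(\frac{1423}{2}\right)^{2} = \frac{2024929}{4}$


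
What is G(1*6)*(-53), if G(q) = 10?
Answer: -530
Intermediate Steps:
G(1*6)*(-53) = 10*(-53) = -530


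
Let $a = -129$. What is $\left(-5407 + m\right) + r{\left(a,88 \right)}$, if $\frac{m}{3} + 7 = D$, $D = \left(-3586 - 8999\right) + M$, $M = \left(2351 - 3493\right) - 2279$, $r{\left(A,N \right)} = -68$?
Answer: $-53514$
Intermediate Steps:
$M = -3421$ ($M = -1142 - 2279 = -3421$)
$D = -16006$ ($D = \left(-3586 - 8999\right) - 3421 = -12585 - 3421 = -16006$)
$m = -48039$ ($m = -21 + 3 \left(-16006\right) = -21 - 48018 = -48039$)
$\left(-5407 + m\right) + r{\left(a,88 \right)} = \left(-5407 - 48039\right) - 68 = -53446 - 68 = -53514$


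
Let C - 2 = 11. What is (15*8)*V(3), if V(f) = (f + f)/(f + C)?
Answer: 45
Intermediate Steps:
C = 13 (C = 2 + 11 = 13)
V(f) = 2*f/(13 + f) (V(f) = (f + f)/(f + 13) = (2*f)/(13 + f) = 2*f/(13 + f))
(15*8)*V(3) = (15*8)*(2*3/(13 + 3)) = 120*(2*3/16) = 120*(2*3*(1/16)) = 120*(3/8) = 45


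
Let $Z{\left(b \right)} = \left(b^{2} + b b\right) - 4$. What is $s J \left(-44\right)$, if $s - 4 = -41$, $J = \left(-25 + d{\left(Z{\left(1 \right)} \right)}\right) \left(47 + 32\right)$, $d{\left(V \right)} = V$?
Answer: $-3472524$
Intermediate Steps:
$Z{\left(b \right)} = -4 + 2 b^{2}$ ($Z{\left(b \right)} = \left(b^{2} + b^{2}\right) - 4 = 2 b^{2} - 4 = -4 + 2 b^{2}$)
$J = -2133$ ($J = \left(-25 - \left(4 - 2 \cdot 1^{2}\right)\right) \left(47 + 32\right) = \left(-25 + \left(-4 + 2 \cdot 1\right)\right) 79 = \left(-25 + \left(-4 + 2\right)\right) 79 = \left(-25 - 2\right) 79 = \left(-27\right) 79 = -2133$)
$s = -37$ ($s = 4 - 41 = -37$)
$s J \left(-44\right) = \left(-37\right) \left(-2133\right) \left(-44\right) = 78921 \left(-44\right) = -3472524$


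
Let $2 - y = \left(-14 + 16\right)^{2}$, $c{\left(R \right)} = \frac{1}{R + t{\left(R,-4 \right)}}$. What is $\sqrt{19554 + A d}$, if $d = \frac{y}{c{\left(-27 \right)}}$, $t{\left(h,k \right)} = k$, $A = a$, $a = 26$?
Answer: $\sqrt{21166} \approx 145.49$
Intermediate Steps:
$A = 26$
$c{\left(R \right)} = \frac{1}{-4 + R}$ ($c{\left(R \right)} = \frac{1}{R - 4} = \frac{1}{-4 + R}$)
$y = -2$ ($y = 2 - \left(-14 + 16\right)^{2} = 2 - 2^{2} = 2 - 4 = -2$)
$d = 62$ ($d = - \frac{2}{\frac{1}{-4 - 27}} = - \frac{2}{\frac{1}{-31}} = - \frac{2}{- \frac{1}{31}} = \left(-2\right) \left(-31\right) = 62$)
$\sqrt{19554 + A d} = \sqrt{19554 + 26 \cdot 62} = \sqrt{19554 + 1612} = \sqrt{21166}$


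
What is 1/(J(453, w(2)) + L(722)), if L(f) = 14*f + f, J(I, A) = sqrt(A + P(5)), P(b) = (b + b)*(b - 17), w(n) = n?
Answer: 5415/58644509 - I*sqrt(118)/117289018 ≈ 9.2336e-5 - 9.2616e-8*I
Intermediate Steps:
P(b) = 2*b*(-17 + b) (P(b) = (2*b)*(-17 + b) = 2*b*(-17 + b))
J(I, A) = sqrt(-120 + A) (J(I, A) = sqrt(A + 2*5*(-17 + 5)) = sqrt(A + 2*5*(-12)) = sqrt(A - 120) = sqrt(-120 + A))
L(f) = 15*f
1/(J(453, w(2)) + L(722)) = 1/(sqrt(-120 + 2) + 15*722) = 1/(sqrt(-118) + 10830) = 1/(I*sqrt(118) + 10830) = 1/(10830 + I*sqrt(118))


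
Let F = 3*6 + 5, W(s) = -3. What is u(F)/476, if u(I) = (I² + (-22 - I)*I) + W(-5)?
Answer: -509/476 ≈ -1.0693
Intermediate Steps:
F = 23 (F = 18 + 5 = 23)
u(I) = -3 + I² + I*(-22 - I) (u(I) = (I² + (-22 - I)*I) - 3 = (I² + I*(-22 - I)) - 3 = -3 + I² + I*(-22 - I))
u(F)/476 = (-3 - 22*23)/476 = (-3 - 506)*(1/476) = -509*1/476 = -509/476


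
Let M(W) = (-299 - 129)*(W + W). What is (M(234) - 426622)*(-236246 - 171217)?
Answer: 255449148738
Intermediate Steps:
M(W) = -856*W
(M(234) - 426622)*(-236246 - 171217) = (-856*234 - 426622)*(-236246 - 171217) = (-200304 - 426622)*(-407463) = -626926*(-407463) = 255449148738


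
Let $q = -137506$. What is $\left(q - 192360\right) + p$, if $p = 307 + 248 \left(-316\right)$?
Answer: $-407927$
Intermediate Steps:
$p = -78061$ ($p = 307 - 78368 = -78061$)
$\left(q - 192360\right) + p = \left(-137506 - 192360\right) - 78061 = -329866 - 78061 = -407927$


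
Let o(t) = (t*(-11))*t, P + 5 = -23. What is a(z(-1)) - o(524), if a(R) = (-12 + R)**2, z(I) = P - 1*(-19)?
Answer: 3020777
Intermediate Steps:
P = -28 (P = -5 - 23 = -28)
o(t) = -11*t**2 (o(t) = (-11*t)*t = -11*t**2)
z(I) = -9 (z(I) = -28 - 1*(-19) = -28 + 19 = -9)
a(z(-1)) - o(524) = (-12 - 9)**2 - (-11)*524**2 = (-21)**2 - (-11)*274576 = 441 - 1*(-3020336) = 441 + 3020336 = 3020777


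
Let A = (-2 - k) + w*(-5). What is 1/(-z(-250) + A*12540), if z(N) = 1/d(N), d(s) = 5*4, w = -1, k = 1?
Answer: 20/501599 ≈ 3.9872e-5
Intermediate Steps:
A = 2 (A = (-2 - 1*1) - 1*(-5) = (-2 - 1) + 5 = -3 + 5 = 2)
d(s) = 20
z(N) = 1/20
1/(-z(-250) + A*12540) = 1/(-1*1/20 + 2*12540) = 1/(-1/20 + 25080) = 1/(501599/20) = 20/501599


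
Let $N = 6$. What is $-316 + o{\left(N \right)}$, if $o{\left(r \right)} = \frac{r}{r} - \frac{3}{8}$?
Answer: $- \frac{2523}{8} \approx -315.38$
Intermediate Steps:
$o{\left(r \right)} = \frac{5}{8}$ ($o{\left(r \right)} = 1 - \frac{3}{8} = \frac{5}{8}$)
$-316 + o{\left(N \right)} = -316 + \frac{5}{8} = - \frac{2523}{8}$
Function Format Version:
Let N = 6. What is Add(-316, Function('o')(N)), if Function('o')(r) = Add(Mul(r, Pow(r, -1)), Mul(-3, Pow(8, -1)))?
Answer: Rational(-2523, 8) ≈ -315.38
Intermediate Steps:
Function('o')(r) = Rational(5, 8) (Function('o')(r) = Add(1, Mul(-3, Rational(1, 8))) = Add(1, Rational(-3, 8)) = Rational(5, 8))
Add(-316, Function('o')(N)) = Add(-316, Rational(5, 8)) = Rational(-2523, 8)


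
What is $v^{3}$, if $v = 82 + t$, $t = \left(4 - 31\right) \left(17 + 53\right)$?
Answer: $-5910106112$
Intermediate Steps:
$t = -1890$ ($t = \left(-27\right) 70 = -1890$)
$v = -1808$ ($v = 82 - 1890 = -1808$)
$v^{3} = \left(-1808\right)^{3} = -5910106112$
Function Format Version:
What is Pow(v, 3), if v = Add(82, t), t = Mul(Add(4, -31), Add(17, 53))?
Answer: -5910106112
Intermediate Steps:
t = -1890 (t = Mul(-27, 70) = -1890)
v = -1808 (v = Add(82, -1890) = -1808)
Pow(v, 3) = Pow(-1808, 3) = -5910106112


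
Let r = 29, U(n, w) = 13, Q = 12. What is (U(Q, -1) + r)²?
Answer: 1764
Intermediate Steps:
(U(Q, -1) + r)² = (13 + 29)² = 42² = 1764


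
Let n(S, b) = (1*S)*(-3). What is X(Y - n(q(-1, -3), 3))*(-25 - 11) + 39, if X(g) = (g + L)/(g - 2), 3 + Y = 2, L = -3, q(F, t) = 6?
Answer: 27/5 ≈ 5.4000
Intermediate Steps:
n(S, b) = -3*S (n(S, b) = S*(-3) = -3*S)
Y = -1 (Y = -3 + 2 = -1)
X(g) = (-3 + g)/(-2 + g) (X(g) = (g - 3)/(g - 2) = (-3 + g)/(-2 + g))
X(Y - n(q(-1, -3), 3))*(-25 - 11) + 39 = ((-3 + (-1 - (-3)*6))/(-2 + (-1 - (-3)*6)))*(-25 - 11) + 39 = ((-3 + (-1 - 1*(-18)))/(-2 + (-1 - 1*(-18))))*(-36) + 39 = ((-3 + (-1 + 18))/(-2 + (-1 + 18)))*(-36) + 39 = ((-3 + 17)/(-2 + 17))*(-36) + 39 = (14/15)*(-36) + 39 = -168/5 + 39 = 27/5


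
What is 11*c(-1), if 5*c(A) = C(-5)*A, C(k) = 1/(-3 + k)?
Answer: 11/40 ≈ 0.27500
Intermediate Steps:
c(A) = -A/40 (c(A) = (A/(-3 - 5))/5 = (A/(-8))/5 = (-A/8)/5 = -A/40)
11*c(-1) = 11*(-1/40*(-1)) = 11*(1/40) = 11/40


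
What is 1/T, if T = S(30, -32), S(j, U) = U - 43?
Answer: -1/75 ≈ -0.013333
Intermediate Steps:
S(j, U) = -43 + U
T = -75 (T = -43 - 32 = -75)
1/T = 1/(-75) = -1/75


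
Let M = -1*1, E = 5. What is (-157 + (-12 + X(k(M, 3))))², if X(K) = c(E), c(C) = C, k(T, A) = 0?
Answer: 26896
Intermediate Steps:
M = -1
X(K) = 5
(-157 + (-12 + X(k(M, 3))))² = (-157 + (-12 + 5))² = (-157 - 7)² = (-164)² = 26896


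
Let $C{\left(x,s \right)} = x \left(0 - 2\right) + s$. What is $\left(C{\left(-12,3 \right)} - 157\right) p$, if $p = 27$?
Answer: $-3510$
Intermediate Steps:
$C{\left(x,s \right)} = s - 2 x$ ($C{\left(x,s \right)} = x \left(-2\right) + s = - 2 x + s = s - 2 x$)
$\left(C{\left(-12,3 \right)} - 157\right) p = \left(\left(3 - -24\right) - 157\right) 27 = \left(\left(3 + 24\right) - 157\right) 27 = \left(27 - 157\right) 27 = \left(-130\right) 27 = -3510$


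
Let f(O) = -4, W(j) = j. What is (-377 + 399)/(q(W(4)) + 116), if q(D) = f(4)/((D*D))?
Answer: 88/463 ≈ 0.19006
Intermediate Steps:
q(D) = -4/D²
(-377 + 399)/(q(W(4)) + 116) = (-377 + 399)/(-4/4² + 116) = 22/(-4*1/16 + 116) = 22/(-¼ + 116) = 22/(463/4) = 22*(4/463) = 88/463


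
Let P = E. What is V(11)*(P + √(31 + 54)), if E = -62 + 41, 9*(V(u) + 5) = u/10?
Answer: 3073/30 - 439*√85/90 ≈ 57.462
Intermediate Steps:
V(u) = -5 + u/90 (V(u) = -5 + (u/10)/9 = -5 + u/90)
E = -21
P = -21
V(11)*(P + √(31 + 54)) = (-5 + (1/90)*11)*(-21 + √(31 + 54)) = (-5 + 11/90)*(-21 + √85) = -439*(-21 + √85)/90 = 3073/30 - 439*√85/90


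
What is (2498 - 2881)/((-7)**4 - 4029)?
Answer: 383/1628 ≈ 0.23526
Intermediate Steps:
(2498 - 2881)/((-7)**4 - 4029) = -383/(2401 - 4029) = -383/(-1628) = -383*(-1/1628) = 383/1628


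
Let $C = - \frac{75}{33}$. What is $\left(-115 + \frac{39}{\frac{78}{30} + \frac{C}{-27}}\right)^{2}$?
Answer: $\frac{160380225625}{15888196} \approx 10094.0$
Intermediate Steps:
$C = - \frac{25}{11}$ ($C = \left(-75\right) \frac{1}{33} = - \frac{25}{11} \approx -2.2727$)
$\left(-115 + \frac{39}{\frac{78}{30} + \frac{C}{-27}}\right)^{2} = \left(-115 + \frac{39}{\frac{78}{30} - \frac{25}{11 \left(-27\right)}}\right)^{2} = \left(-115 + \frac{39}{78 \cdot \frac{1}{30} - - \frac{25}{297}}\right)^{2} = \left(-115 + \frac{39}{\frac{13}{5} + \frac{25}{297}}\right)^{2} = \left(-115 + \frac{39}{\frac{3986}{1485}}\right)^{2} = \left(-115 + 39 \cdot \frac{1485}{3986}\right)^{2} = \left(-115 + \frac{57915}{3986}\right)^{2} = \left(- \frac{400475}{3986}\right)^{2} = \frac{160380225625}{15888196}$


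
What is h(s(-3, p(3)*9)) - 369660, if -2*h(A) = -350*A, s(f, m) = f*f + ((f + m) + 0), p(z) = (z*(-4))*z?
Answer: -425310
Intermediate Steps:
p(z) = -4*z**2 (p(z) = (-4*z)*z = -4*z**2)
s(f, m) = f + m + f**2 (s(f, m) = f**2 + (f + m) = f + m + f**2)
h(A) = 175*A (h(A) = -(-175)*A = 175*A)
h(s(-3, p(3)*9)) - 369660 = 175*(-3 - 4*3**2*9 + (-3)**2) - 369660 = 175*(-3 - 4*9*9 + 9) - 369660 = 175*(-3 - 36*9 + 9) - 369660 = 175*(-3 - 324 + 9) - 369660 = 175*(-318) - 369660 = -55650 - 369660 = -425310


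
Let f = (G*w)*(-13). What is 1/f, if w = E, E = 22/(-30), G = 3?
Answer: 5/143 ≈ 0.034965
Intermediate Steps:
E = -11/15 (E = 22*(-1/30) = -11/15 ≈ -0.73333)
w = -11/15 ≈ -0.73333
f = 143/5 (f = (3*(-11/15))*(-13) = -11/5*(-13) = 143/5 ≈ 28.600)
1/f = 1/(143/5) = 5/143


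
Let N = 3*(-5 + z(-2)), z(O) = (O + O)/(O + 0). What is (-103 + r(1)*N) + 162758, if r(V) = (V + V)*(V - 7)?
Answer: 162763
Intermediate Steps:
z(O) = 2 (z(O) = (2*O)/O = 2)
r(V) = 2*V*(-7 + V) (r(V) = (2*V)*(-7 + V) = 2*V*(-7 + V))
N = -9 (N = 3*(-5 + 2) = 3*(-3) = -9)
(-103 + r(1)*N) + 162758 = (-103 + (2*1*(-7 + 1))*(-9)) + 162758 = (-103 + (2*1*(-6))*(-9)) + 162758 = (-103 - 12*(-9)) + 162758 = (-103 + 108) + 162758 = 5 + 162758 = 162763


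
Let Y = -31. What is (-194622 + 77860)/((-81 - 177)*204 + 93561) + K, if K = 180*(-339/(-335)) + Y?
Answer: 406664929/2742243 ≈ 148.30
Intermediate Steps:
K = 10127/67 (K = 180*(-339/(-335)) - 31 = 180*(-339*(-1/335)) - 31 = 180*(339/335) - 31 = 12204/67 - 31 = 10127/67 ≈ 151.15)
(-194622 + 77860)/((-81 - 177)*204 + 93561) + K = (-194622 + 77860)/((-81 - 177)*204 + 93561) + 10127/67 = -116762/(-258*204 + 93561) + 10127/67 = -116762/(-52632 + 93561) + 10127/67 = -116762/40929 + 10127/67 = 406664929/2742243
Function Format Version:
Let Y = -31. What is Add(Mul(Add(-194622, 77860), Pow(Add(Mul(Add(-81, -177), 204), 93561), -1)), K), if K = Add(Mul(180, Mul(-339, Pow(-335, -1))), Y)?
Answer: Rational(406664929, 2742243) ≈ 148.30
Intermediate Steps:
K = Rational(10127, 67) (K = Add(Mul(180, Mul(-339, Pow(-335, -1))), -31) = Add(Mul(180, Mul(-339, Rational(-1, 335))), -31) = Add(Mul(180, Rational(339, 335)), -31) = Add(Rational(12204, 67), -31) = Rational(10127, 67) ≈ 151.15)
Add(Mul(Add(-194622, 77860), Pow(Add(Mul(Add(-81, -177), 204), 93561), -1)), K) = Add(Mul(Add(-194622, 77860), Pow(Add(Mul(Add(-81, -177), 204), 93561), -1)), Rational(10127, 67)) = Add(Mul(-116762, Pow(Add(Mul(-258, 204), 93561), -1)), Rational(10127, 67)) = Add(Mul(-116762, Pow(Add(-52632, 93561), -1)), Rational(10127, 67)) = Add(Mul(-116762, Pow(40929, -1)), Rational(10127, 67)) = Add(Mul(-116762, Rational(1, 40929)), Rational(10127, 67)) = Add(Rational(-116762, 40929), Rational(10127, 67)) = Rational(406664929, 2742243)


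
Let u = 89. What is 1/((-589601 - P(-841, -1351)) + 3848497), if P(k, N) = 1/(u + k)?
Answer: 752/2450689793 ≈ 3.0685e-7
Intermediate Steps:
P(k, N) = 1/(89 + k)
1/((-589601 - P(-841, -1351)) + 3848497) = 1/((-589601 - 1/(89 - 841)) + 3848497) = 1/((-589601 - 1/(-752)) + 3848497) = 1/((-589601 - 1*(-1/752)) + 3848497) = 1/((-589601 + 1/752) + 3848497) = 1/(-443379951/752 + 3848497) = 1/(2450689793/752) = 752/2450689793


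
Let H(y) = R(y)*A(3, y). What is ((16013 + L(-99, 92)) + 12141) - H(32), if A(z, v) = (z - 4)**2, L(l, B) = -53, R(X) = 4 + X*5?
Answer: 27937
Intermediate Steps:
R(X) = 4 + 5*X
A(z, v) = (-4 + z)**2
H(y) = 4 + 5*y (H(y) = (4 + 5*y)*(-4 + 3)**2 = (4 + 5*y)*(-1)**2 = (4 + 5*y)*1 = 4 + 5*y)
((16013 + L(-99, 92)) + 12141) - H(32) = ((16013 - 53) + 12141) - (4 + 5*32) = (15960 + 12141) - (4 + 160) = 28101 - 1*164 = 28101 - 164 = 27937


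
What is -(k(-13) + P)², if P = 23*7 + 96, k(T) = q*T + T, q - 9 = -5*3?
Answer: -103684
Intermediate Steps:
q = -6 (q = 9 - 5*3 = 9 - 15 = -6)
k(T) = -5*T (k(T) = -6*T + T = -5*T)
P = 257 (P = 161 + 96 = 257)
-(k(-13) + P)² = -(-5*(-13) + 257)² = -(65 + 257)² = -1*322² = -1*103684 = -103684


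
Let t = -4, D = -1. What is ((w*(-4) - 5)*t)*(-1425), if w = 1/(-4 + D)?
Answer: -23940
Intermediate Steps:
w = -1/5 (w = 1/(-4 - 1) = 1/(-5) = -1/5 ≈ -0.20000)
((w*(-4) - 5)*t)*(-1425) = ((-1/5*(-4) - 5)*(-4))*(-1425) = ((4/5 - 5)*(-4))*(-1425) = -21/5*(-4)*(-1425) = (84/5)*(-1425) = -23940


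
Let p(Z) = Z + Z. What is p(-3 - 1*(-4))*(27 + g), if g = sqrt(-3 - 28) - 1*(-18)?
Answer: 90 + 2*I*sqrt(31) ≈ 90.0 + 11.136*I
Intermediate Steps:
p(Z) = 2*Z
g = 18 + I*sqrt(31) (g = sqrt(-31) + 18 = I*sqrt(31) + 18 = 18 + I*sqrt(31) ≈ 18.0 + 5.5678*I)
p(-3 - 1*(-4))*(27 + g) = (2*(-3 - 1*(-4)))*(27 + (18 + I*sqrt(31))) = (2*(-3 + 4))*(45 + I*sqrt(31)) = (2*1)*(45 + I*sqrt(31)) = 2*(45 + I*sqrt(31)) = 90 + 2*I*sqrt(31)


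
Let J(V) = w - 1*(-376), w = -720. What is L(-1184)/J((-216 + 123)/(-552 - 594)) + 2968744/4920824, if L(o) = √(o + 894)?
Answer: 371093/615103 - I*√290/344 ≈ 0.6033 - 0.049504*I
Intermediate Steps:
J(V) = -344 (J(V) = -720 - 1*(-376) = -720 + 376 = -344)
L(o) = √(894 + o)
L(-1184)/J((-216 + 123)/(-552 - 594)) + 2968744/4920824 = √(894 - 1184)/(-344) + 2968744/4920824 = √(-290)*(-1/344) + 2968744*(1/4920824) = (I*√290)*(-1/344) + 371093/615103 = -I*√290/344 + 371093/615103 = 371093/615103 - I*√290/344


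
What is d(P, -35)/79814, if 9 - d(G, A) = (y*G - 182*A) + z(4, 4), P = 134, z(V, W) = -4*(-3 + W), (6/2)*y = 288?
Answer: -19221/79814 ≈ -0.24082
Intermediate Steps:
y = 96 (y = (⅓)*288 = 96)
z(V, W) = 12 - 4*W
d(G, A) = 13 - 96*G + 182*A (d(G, A) = 9 - ((96*G - 182*A) + (12 - 4*4)) = 9 - ((-182*A + 96*G) + (12 - 16)) = 9 - ((-182*A + 96*G) - 4) = 9 - (-4 - 182*A + 96*G) = 9 + (4 - 96*G + 182*A) = 13 - 96*G + 182*A)
d(P, -35)/79814 = (13 - 96*134 + 182*(-35))/79814 = (13 - 12864 - 6370)*(1/79814) = -19221*1/79814 = -19221/79814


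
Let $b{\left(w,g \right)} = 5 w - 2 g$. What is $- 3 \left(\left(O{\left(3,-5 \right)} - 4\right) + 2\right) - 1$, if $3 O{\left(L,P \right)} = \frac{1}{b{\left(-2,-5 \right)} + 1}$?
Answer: $4$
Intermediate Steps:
$b{\left(w,g \right)} = - 2 g + 5 w$
$O{\left(L,P \right)} = \frac{1}{3}$ ($O{\left(L,P \right)} = \frac{1}{3 \left(\left(\left(-2\right) \left(-5\right) + 5 \left(-2\right)\right) + 1\right)} = \frac{1}{3 \left(\left(10 - 10\right) + 1\right)} = \frac{1}{3 \left(0 + 1\right)} = \frac{1}{3 \cdot 1} = \frac{1}{3} \cdot 1 = \frac{1}{3}$)
$- 3 \left(\left(O{\left(3,-5 \right)} - 4\right) + 2\right) - 1 = - 3 \left(\left(\frac{1}{3} - 4\right) + 2\right) - 1 = - 3 \left(- \frac{11}{3} + 2\right) - 1 = \left(-3\right) \left(- \frac{5}{3}\right) - 1 = 5 - 1 = 4$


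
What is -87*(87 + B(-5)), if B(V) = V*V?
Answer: -9744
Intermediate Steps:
B(V) = V**2
-87*(87 + B(-5)) = -87*(87 + (-5)**2) = -87*(87 + 25) = -87*112 = -9744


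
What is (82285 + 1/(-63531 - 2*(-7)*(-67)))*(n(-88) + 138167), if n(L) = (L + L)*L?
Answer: 815113909331920/64469 ≈ 1.2644e+10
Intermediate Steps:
n(L) = 2*L² (n(L) = (2*L)*L = 2*L²)
(82285 + 1/(-63531 - 2*(-7)*(-67)))*(n(-88) + 138167) = (82285 + 1/(-63531 - 2*(-7)*(-67)))*(2*(-88)² + 138167) = (82285 + 1/(-63531 + 14*(-67)))*(2*7744 + 138167) = (82285 + 1/(-63531 - 938))*(15488 + 138167) = (82285 + 1/(-64469))*153655 = (82285 - 1/64469)*153655 = (5304831664/64469)*153655 = 815113909331920/64469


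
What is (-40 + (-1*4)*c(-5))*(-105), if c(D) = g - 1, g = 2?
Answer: 4620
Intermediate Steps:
c(D) = 1 (c(D) = 2 - 1 = 1)
(-40 + (-1*4)*c(-5))*(-105) = (-40 - 1*4*1)*(-105) = (-40 - 4*1)*(-105) = (-40 - 4)*(-105) = -44*(-105) = 4620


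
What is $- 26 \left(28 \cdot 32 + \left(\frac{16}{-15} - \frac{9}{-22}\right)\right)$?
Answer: $- \frac{3841019}{165} \approx -23279.0$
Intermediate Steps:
$- 26 \left(28 \cdot 32 + \left(\frac{16}{-15} - \frac{9}{-22}\right)\right) = - 26 \left(896 + \left(16 \left(- \frac{1}{15}\right) - - \frac{9}{22}\right)\right) = - 26 \left(896 + \left(- \frac{16}{15} + \frac{9}{22}\right)\right) = - 26 \left(896 - \frac{217}{330}\right) = \left(-26\right) \frac{295463}{330} = - \frac{3841019}{165}$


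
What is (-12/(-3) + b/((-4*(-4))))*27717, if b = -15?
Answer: 1358133/16 ≈ 84883.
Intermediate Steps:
(-12/(-3) + b/((-4*(-4))))*27717 = (-12/(-3) - 15/((-4*(-4))))*27717 = (-12*(-⅓) - 15/16)*27717 = (4 - 15*1/16)*27717 = (4 - 15/16)*27717 = (49/16)*27717 = 1358133/16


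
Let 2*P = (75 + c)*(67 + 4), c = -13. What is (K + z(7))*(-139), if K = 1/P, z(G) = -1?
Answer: 305800/2201 ≈ 138.94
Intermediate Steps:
P = 2201 (P = ((75 - 13)*(67 + 4))/2 = (62*71)/2 = (1/2)*4402 = 2201)
K = 1/2201 ≈ 0.00045434
(K + z(7))*(-139) = (1/2201 - 1)*(-139) = -2200/2201*(-139) = 305800/2201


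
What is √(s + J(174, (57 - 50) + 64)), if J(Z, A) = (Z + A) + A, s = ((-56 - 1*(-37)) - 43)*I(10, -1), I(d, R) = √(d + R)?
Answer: √130 ≈ 11.402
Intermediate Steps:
I(d, R) = √(R + d)
s = -186 (s = ((-56 - 1*(-37)) - 43)*√(-1 + 10) = ((-56 + 37) - 43)*√9 = (-19 - 43)*3 = -62*3 = -186)
J(Z, A) = Z + 2*A (J(Z, A) = (A + Z) + A = Z + 2*A)
√(s + J(174, (57 - 50) + 64)) = √(-186 + (174 + 2*((57 - 50) + 64))) = √(-186 + (174 + 2*(7 + 64))) = √(-186 + (174 + 2*71)) = √(-186 + (174 + 142)) = √(-186 + 316) = √130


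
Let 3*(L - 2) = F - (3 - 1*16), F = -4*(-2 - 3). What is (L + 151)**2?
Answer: 26896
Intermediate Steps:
F = 20 (F = -4*(-5) = 20)
L = 13 (L = 2 + (20 - (3 - 1*16))/3 = 2 + (20 - (3 - 16))/3 = 2 + (20 - 1*(-13))/3 = 2 + (20 + 13)/3 = 2 + (1/3)*33 = 2 + 11 = 13)
(L + 151)**2 = (13 + 151)**2 = 164**2 = 26896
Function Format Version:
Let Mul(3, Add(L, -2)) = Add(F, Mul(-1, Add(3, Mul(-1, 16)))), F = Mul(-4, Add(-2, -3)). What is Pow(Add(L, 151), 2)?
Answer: 26896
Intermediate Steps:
F = 20 (F = Mul(-4, -5) = 20)
L = 13 (L = Add(2, Mul(Rational(1, 3), Add(20, Mul(-1, Add(3, Mul(-1, 16)))))) = Add(2, Mul(Rational(1, 3), Add(20, Mul(-1, Add(3, -16))))) = Add(2, Mul(Rational(1, 3), Add(20, Mul(-1, -13)))) = Add(2, Mul(Rational(1, 3), Add(20, 13))) = Add(2, Mul(Rational(1, 3), 33)) = Add(2, 11) = 13)
Pow(Add(L, 151), 2) = Pow(Add(13, 151), 2) = Pow(164, 2) = 26896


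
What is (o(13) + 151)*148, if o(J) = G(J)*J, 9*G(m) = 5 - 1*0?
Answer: 210752/9 ≈ 23417.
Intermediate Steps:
G(m) = 5/9 (G(m) = (5 - 1*0)/9 = (5 + 0)/9 = (⅑)*5 = 5/9)
o(J) = 5*J/9
(o(13) + 151)*148 = ((5/9)*13 + 151)*148 = (65/9 + 151)*148 = (1424/9)*148 = 210752/9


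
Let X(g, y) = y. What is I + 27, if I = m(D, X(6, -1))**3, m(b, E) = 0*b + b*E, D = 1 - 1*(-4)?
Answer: -98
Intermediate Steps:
D = 5 (D = 1 + 4 = 5)
m(b, E) = E*b (m(b, E) = 0 + E*b = E*b)
I = -125 (I = (-1*5)**3 = (-5)**3 = -125)
I + 27 = -125 + 27 = -98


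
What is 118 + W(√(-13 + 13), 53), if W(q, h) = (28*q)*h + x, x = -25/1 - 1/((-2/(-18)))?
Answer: 84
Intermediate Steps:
x = -34 (x = -25*1 - 1/((-2*(-1/18))) = -25 - 1/⅑ = -25 - 1*9 = -25 - 9 = -34)
W(q, h) = -34 + 28*h*q (W(q, h) = (28*q)*h - 34 = 28*h*q - 34 = -34 + 28*h*q)
118 + W(√(-13 + 13), 53) = 118 + (-34 + 28*53*√(-13 + 13)) = 118 + (-34 + 28*53*√0) = 118 + (-34 + 28*53*0) = 118 + (-34 + 0) = 118 - 34 = 84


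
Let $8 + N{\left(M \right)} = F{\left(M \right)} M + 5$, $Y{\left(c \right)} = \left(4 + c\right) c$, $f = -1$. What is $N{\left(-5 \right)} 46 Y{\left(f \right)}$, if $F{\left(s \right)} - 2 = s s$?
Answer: $19044$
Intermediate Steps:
$F{\left(s \right)} = 2 + s^{2}$ ($F{\left(s \right)} = 2 + s s = 2 + s^{2}$)
$Y{\left(c \right)} = c \left(4 + c\right)$
$N{\left(M \right)} = -3 + M \left(2 + M^{2}\right)$ ($N{\left(M \right)} = -8 + \left(\left(2 + M^{2}\right) M + 5\right) = -8 + \left(M \left(2 + M^{2}\right) + 5\right) = -8 + \left(5 + M \left(2 + M^{2}\right)\right) = -3 + M \left(2 + M^{2}\right)$)
$N{\left(-5 \right)} 46 Y{\left(f \right)} = \left(-3 - 5 \left(2 + \left(-5\right)^{2}\right)\right) 46 \left(- (4 - 1)\right) = \left(-3 - 5 \left(2 + 25\right)\right) 46 \left(\left(-1\right) 3\right) = \left(-3 - 135\right) 46 \left(-3\right) = \left(-138\right) 46 \left(-3\right) = \left(-6348\right) \left(-3\right) = 19044$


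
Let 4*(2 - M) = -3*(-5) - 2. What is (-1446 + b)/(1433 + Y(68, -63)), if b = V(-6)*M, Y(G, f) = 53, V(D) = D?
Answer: -2877/2972 ≈ -0.96803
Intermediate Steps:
M = -5/4 (M = 2 - (-3*(-5) - 2)/4 = 2 - (15 - 2)/4 = 2 - ¼*13 = 2 - 13/4 = -5/4 ≈ -1.2500)
b = 15/2 (b = -6*(-5/4) = 15/2 ≈ 7.5000)
(-1446 + b)/(1433 + Y(68, -63)) = (-1446 + 15/2)/(1433 + 53) = -2877/2/1486 = -2877/2*1/1486 = -2877/2972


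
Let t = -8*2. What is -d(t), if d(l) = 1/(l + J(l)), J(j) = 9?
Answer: ⅐ ≈ 0.14286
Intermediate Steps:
t = -16
d(l) = 1/(9 + l) (d(l) = 1/(l + 9) = 1/(9 + l))
-d(t) = -1/(9 - 16) = -1/(-7) = -1*(-⅐) = ⅐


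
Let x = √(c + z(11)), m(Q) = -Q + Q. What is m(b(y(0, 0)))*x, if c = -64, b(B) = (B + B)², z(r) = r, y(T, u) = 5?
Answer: 0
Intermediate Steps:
b(B) = 4*B² (b(B) = (2*B)² = 4*B²)
m(Q) = 0
x = I*√53 (x = √(-64 + 11) = √(-53) = I*√53 ≈ 7.2801*I)
m(b(y(0, 0)))*x = 0*(I*√53) = 0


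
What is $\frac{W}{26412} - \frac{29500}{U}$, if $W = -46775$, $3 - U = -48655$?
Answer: $- \frac{1527565975}{642577548} \approx -2.3772$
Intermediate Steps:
$U = 48658$ ($U = 3 - -48655 = 3 + 48655 = 48658$)
$\frac{W}{26412} - \frac{29500}{U} = - \frac{46775}{26412} - \frac{29500}{48658} = \left(-46775\right) \frac{1}{26412} - \frac{14750}{24329} = - \frac{46775}{26412} - \frac{14750}{24329} = - \frac{1527565975}{642577548}$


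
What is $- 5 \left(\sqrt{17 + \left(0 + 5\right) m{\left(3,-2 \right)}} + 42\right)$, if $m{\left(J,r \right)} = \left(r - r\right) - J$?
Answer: $-210 - 5 \sqrt{2} \approx -217.07$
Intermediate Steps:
$m{\left(J,r \right)} = - J$ ($m{\left(J,r \right)} = 0 - J = - J$)
$- 5 \left(\sqrt{17 + \left(0 + 5\right) m{\left(3,-2 \right)}} + 42\right) = - 5 \left(\sqrt{17 + \left(0 + 5\right) \left(\left(-1\right) 3\right)} + 42\right) = - 5 \left(\sqrt{17 + 5 \left(-3\right)} + 42\right) = - 5 \left(\sqrt{17 - 15} + 42\right) = - 5 \left(\sqrt{2} + 42\right) = - 5 \left(42 + \sqrt{2}\right) = -210 - 5 \sqrt{2}$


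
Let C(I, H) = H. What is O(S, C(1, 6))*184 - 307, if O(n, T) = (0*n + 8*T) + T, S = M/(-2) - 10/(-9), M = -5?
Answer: 9629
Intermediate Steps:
S = 65/18 (S = -5/(-2) - 10/(-9) = -5*(-1/2) - 10*(-1/9) = 5/2 + 10/9 = 65/18 ≈ 3.6111)
O(n, T) = 9*T (O(n, T) = (0 + 8*T) + T = 8*T + T = 9*T)
O(S, C(1, 6))*184 - 307 = (9*6)*184 - 307 = 54*184 - 307 = 9936 - 307 = 9629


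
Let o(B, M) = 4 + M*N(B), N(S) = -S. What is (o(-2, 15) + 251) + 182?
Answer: 467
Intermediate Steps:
o(B, M) = 4 - B*M (o(B, M) = 4 + M*(-B) = 4 - B*M)
(o(-2, 15) + 251) + 182 = ((4 - 1*(-2)*15) + 251) + 182 = ((4 + 30) + 251) + 182 = (34 + 251) + 182 = 285 + 182 = 467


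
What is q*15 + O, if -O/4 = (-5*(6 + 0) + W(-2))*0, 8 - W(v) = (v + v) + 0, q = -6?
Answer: -90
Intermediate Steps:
W(v) = 8 - 2*v (W(v) = 8 - ((v + v) + 0) = 8 - (2*v + 0) = 8 - 2*v)
O = 0 (O = -4*(-5*(6 + 0) + (8 - 2*(-2)))*0 = -4*(-5*6 + (8 + 4))*0 = -4*(-30 + 12)*0 = -(-72)*0 = -4*0 = 0)
q*15 + O = -6*15 + 0 = -90 + 0 = -90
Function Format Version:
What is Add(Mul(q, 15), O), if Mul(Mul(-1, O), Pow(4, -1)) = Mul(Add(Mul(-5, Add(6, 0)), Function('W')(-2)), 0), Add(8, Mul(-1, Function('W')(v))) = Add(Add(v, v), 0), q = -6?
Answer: -90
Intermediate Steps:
Function('W')(v) = Add(8, Mul(-2, v)) (Function('W')(v) = Add(8, Mul(-1, Add(Add(v, v), 0))) = Add(8, Mul(-1, Add(Mul(2, v), 0))) = Add(8, Mul(-1, Mul(2, v))) = Add(8, Mul(-2, v)))
O = 0 (O = Mul(-4, Mul(Add(Mul(-5, Add(6, 0)), Add(8, Mul(-2, -2))), 0)) = Mul(-4, Mul(Add(Mul(-5, 6), Add(8, 4)), 0)) = Mul(-4, Mul(Add(-30, 12), 0)) = Mul(-4, Mul(-18, 0)) = Mul(-4, 0) = 0)
Add(Mul(q, 15), O) = Add(Mul(-6, 15), 0) = Add(-90, 0) = -90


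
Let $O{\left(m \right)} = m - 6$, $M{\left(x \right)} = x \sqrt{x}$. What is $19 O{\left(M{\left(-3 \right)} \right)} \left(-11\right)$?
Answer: $1254 + 627 i \sqrt{3} \approx 1254.0 + 1086.0 i$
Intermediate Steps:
$M{\left(x \right)} = x^{\frac{3}{2}}$
$O{\left(m \right)} = -6 + m$ ($O{\left(m \right)} = m - 6 = -6 + m$)
$19 O{\left(M{\left(-3 \right)} \right)} \left(-11\right) = 19 \left(-6 + \left(-3\right)^{\frac{3}{2}}\right) \left(-11\right) = 19 \left(-6 - 3 i \sqrt{3}\right) \left(-11\right) = \left(-114 - 57 i \sqrt{3}\right) \left(-11\right) = 1254 + 627 i \sqrt{3}$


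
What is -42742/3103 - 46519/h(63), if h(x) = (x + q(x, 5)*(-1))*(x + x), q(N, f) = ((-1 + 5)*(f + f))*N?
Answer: -13087805387/960632946 ≈ -13.624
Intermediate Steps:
q(N, f) = 8*N*f (q(N, f) = (4*(2*f))*N = (8*f)*N = 8*N*f)
h(x) = -78*x² (h(x) = (x + (8*x*5)*(-1))*(x + x) = (x + (40*x)*(-1))*(2*x) = (x - 40*x)*(2*x) = (-39*x)*(2*x) = -78*x²)
-42742/3103 - 46519/h(63) = -42742/3103 - 46519/((-78*63²)) = -42742*1/3103 - 46519/((-78*3969)) = -42742/3103 - 46519/(-309582) = -42742/3103 - 46519*(-1/309582) = -42742/3103 + 46519/309582 = -13087805387/960632946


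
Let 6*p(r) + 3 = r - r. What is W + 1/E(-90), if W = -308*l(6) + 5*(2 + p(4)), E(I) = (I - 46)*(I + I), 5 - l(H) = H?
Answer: 7723441/24480 ≈ 315.50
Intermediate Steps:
p(r) = -1/2 (p(r) = -1/2 + (r - r)/6 = -1/2 + (1/6)*0 = -1/2 + 0 = -1/2)
l(H) = 5 - H
E(I) = 2*I*(-46 + I) (E(I) = (-46 + I)*(2*I) = 2*I*(-46 + I))
W = 631/2 (W = -308*(5 - 1*6) + 5*(2 - 1/2) = -308*(5 - 6) + 5*(3/2) = -308*(-1) + 15/2 = 308 + 15/2 = 631/2 ≈ 315.50)
W + 1/E(-90) = 631/2 + 1/(2*(-90)*(-46 - 90)) = 631/2 + 1/(2*(-90)*(-136)) = 631/2 + 1/24480 = 7723441/24480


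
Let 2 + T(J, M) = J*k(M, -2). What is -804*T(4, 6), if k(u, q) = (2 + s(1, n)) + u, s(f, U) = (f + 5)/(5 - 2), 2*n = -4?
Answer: -30552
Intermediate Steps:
n = -2 (n = (½)*(-4) = -2)
s(f, U) = 5/3 + f/3 (s(f, U) = (5 + f)/3 = (5 + f)*(⅓) = 5/3 + f/3)
k(u, q) = 4 + u (k(u, q) = (2 + (5/3 + (⅓)*1)) + u = (2 + (5/3 + ⅓)) + u = (2 + 2) + u = 4 + u)
T(J, M) = -2 + J*(4 + M)
-804*T(4, 6) = -804*(-2 + 4*(4 + 6)) = -804*(-2 + 4*10) = -804*(-2 + 40) = -804*38 = -30552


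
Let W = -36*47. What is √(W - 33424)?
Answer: 2*I*√8779 ≈ 187.39*I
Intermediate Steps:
W = -1692
√(W - 33424) = √(-1692 - 33424) = √(-35116) = 2*I*√8779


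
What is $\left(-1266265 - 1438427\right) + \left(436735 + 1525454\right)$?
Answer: $-742503$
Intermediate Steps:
$\left(-1266265 - 1438427\right) + \left(436735 + 1525454\right) = \left(-1266265 - 1438427\right) + 1962189 = -2704692 + 1962189 = -742503$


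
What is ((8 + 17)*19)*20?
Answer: 9500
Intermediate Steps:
((8 + 17)*19)*20 = (25*19)*20 = 475*20 = 9500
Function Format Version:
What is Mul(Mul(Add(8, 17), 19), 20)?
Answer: 9500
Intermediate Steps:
Mul(Mul(Add(8, 17), 19), 20) = Mul(Mul(25, 19), 20) = Mul(475, 20) = 9500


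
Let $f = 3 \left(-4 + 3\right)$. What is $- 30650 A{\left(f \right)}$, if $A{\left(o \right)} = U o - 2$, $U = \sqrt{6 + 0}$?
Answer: $61300 + 91950 \sqrt{6} \approx 2.8653 \cdot 10^{5}$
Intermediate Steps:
$U = \sqrt{6} \approx 2.4495$
$f = -3$ ($f = 3 \left(-1\right) = -3$)
$A{\left(o \right)} = -2 + o \sqrt{6}$ ($A{\left(o \right)} = \sqrt{6} o - 2 = o \sqrt{6} - 2 = -2 + o \sqrt{6}$)
$- 30650 A{\left(f \right)} = - 30650 \left(-2 - 3 \sqrt{6}\right) = 61300 + 91950 \sqrt{6}$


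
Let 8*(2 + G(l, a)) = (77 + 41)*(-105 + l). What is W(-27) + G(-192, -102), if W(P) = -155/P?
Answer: -472717/108 ≈ -4377.0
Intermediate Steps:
G(l, a) = -6203/4 + 59*l/4 (G(l, a) = -2 + ((77 + 41)*(-105 + l))/8 = -2 + (118*(-105 + l))/8 = -2 + (-12390 + 118*l)/8 = -2 + (-6195/4 + 59*l/4) = -6203/4 + 59*l/4)
W(-27) + G(-192, -102) = -155/(-27) + (-6203/4 + (59/4)*(-192)) = -155*(-1/27) + (-6203/4 - 2832) = 155/27 - 17531/4 = -472717/108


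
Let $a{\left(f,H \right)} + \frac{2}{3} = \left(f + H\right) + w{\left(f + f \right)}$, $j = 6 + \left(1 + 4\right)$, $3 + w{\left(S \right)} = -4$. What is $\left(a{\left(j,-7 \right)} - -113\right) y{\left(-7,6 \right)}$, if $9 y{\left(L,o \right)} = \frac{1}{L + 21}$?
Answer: $\frac{164}{189} \approx 0.86772$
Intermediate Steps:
$w{\left(S \right)} = -7$ ($w{\left(S \right)} = -3 - 4 = -7$)
$j = 11$ ($j = 6 + 5 = 11$)
$a{\left(f,H \right)} = - \frac{23}{3} + H + f$ ($a{\left(f,H \right)} = - \frac{2}{3} - \left(7 - H - f\right) = - \frac{2}{3} + \left(-7 + H + f\right) = - \frac{23}{3} + H + f$)
$y{\left(L,o \right)} = \frac{1}{9 \left(21 + L\right)}$ ($y{\left(L,o \right)} = \frac{1}{9 \left(L + 21\right)} = \frac{1}{9 \left(21 + L\right)}$)
$\left(a{\left(j,-7 \right)} - -113\right) y{\left(-7,6 \right)} = \left(\left(- \frac{23}{3} - 7 + 11\right) - -113\right) \frac{1}{9 \left(21 - 7\right)} = \left(- \frac{11}{3} + 113\right) \frac{1}{9 \cdot 14} = \frac{328 \cdot \frac{1}{9} \cdot \frac{1}{14}}{3} = \frac{328}{3} \cdot \frac{1}{126} = \frac{164}{189}$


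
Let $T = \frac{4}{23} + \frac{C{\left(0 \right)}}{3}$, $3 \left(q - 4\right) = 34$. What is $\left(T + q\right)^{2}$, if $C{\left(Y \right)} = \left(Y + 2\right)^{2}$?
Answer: $\frac{1350244}{4761} \approx 283.6$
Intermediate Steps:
$q = \frac{46}{3}$ ($q = 4 + \frac{1}{3} \cdot 34 = 4 + \frac{34}{3} = \frac{46}{3} \approx 15.333$)
$C{\left(Y \right)} = \left(2 + Y\right)^{2}$
$T = \frac{104}{69}$ ($T = \frac{4}{23} + \frac{\left(2 + 0\right)^{2}}{3} = 4 \cdot \frac{1}{23} + 2^{2} \cdot \frac{1}{3} = \frac{4}{23} + 4 \cdot \frac{1}{3} = \frac{4}{23} + \frac{4}{3} = \frac{104}{69} \approx 1.5072$)
$\left(T + q\right)^{2} = \left(\frac{104}{69} + \frac{46}{3}\right)^{2} = \left(\frac{1162}{69}\right)^{2} = \frac{1350244}{4761}$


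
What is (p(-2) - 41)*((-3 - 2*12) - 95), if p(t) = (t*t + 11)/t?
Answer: 5917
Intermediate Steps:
p(t) = (11 + t**2)/t (p(t) = (t**2 + 11)/t = (11 + t**2)/t)
(p(-2) - 41)*((-3 - 2*12) - 95) = ((-2 + 11/(-2)) - 41)*((-3 - 2*12) - 95) = ((-2 + 11*(-1/2)) - 41)*((-3 - 24) - 95) = ((-2 - 11/2) - 41)*(-27 - 95) = (-15/2 - 41)*(-122) = -97/2*(-122) = 5917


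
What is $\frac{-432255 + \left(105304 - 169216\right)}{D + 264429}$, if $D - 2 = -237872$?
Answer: $- \frac{165389}{8853} \approx -18.682$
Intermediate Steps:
$D = -237870$ ($D = 2 - 237872 = -237870$)
$\frac{-432255 + \left(105304 - 169216\right)}{D + 264429} = \frac{-432255 + \left(105304 - 169216\right)}{-237870 + 264429} = \frac{-432255 - 63912}{26559} = \left(-496167\right) \frac{1}{26559} = - \frac{165389}{8853}$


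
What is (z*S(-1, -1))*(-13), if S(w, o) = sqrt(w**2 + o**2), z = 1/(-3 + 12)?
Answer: -13*sqrt(2)/9 ≈ -2.0428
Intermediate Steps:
z = 1/9 ≈ 0.11111
S(w, o) = sqrt(o**2 + w**2)
(z*S(-1, -1))*(-13) = (sqrt((-1)**2 + (-1)**2)/9)*(-13) = (sqrt(1 + 1)/9)*(-13) = (sqrt(2)/9)*(-13) = -13*sqrt(2)/9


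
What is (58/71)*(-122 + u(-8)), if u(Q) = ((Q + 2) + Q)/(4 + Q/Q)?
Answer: -36192/355 ≈ -101.95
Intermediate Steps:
u(Q) = ⅖ + 2*Q/5 (u(Q) = ((2 + Q) + Q)/(4 + 1) = (2 + 2*Q)/5 = (2 + 2*Q)*(⅕) = ⅖ + 2*Q/5)
(58/71)*(-122 + u(-8)) = (58/71)*(-122 + (⅖ + (⅖)*(-8))) = (58*(1/71))*(-122 + (⅖ - 16/5)) = 58*(-122 - 14/5)/71 = (58/71)*(-624/5) = -36192/355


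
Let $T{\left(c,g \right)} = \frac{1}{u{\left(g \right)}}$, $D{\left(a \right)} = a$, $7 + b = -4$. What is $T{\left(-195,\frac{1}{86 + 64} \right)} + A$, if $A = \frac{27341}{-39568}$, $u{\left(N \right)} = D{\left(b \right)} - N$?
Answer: $- \frac{51075191}{65326768} \approx -0.78184$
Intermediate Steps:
$b = -11$ ($b = -7 - 4 = -11$)
$u{\left(N \right)} = -11 - N$
$A = - \frac{27341}{39568}$ ($A = 27341 \left(- \frac{1}{39568}\right) = - \frac{27341}{39568} \approx -0.69099$)
$T{\left(c,g \right)} = \frac{1}{-11 - g}$
$T{\left(-195,\frac{1}{86 + 64} \right)} + A = - \frac{1}{11 + \frac{1}{86 + 64}} - \frac{27341}{39568} = - \frac{1}{11 + \frac{1}{150}} - \frac{27341}{39568} = - \frac{1}{\frac{1651}{150}} - \frac{27341}{39568} = \left(-1\right) \frac{150}{1651} - \frac{27341}{39568} = - \frac{150}{1651} - \frac{27341}{39568} = - \frac{51075191}{65326768}$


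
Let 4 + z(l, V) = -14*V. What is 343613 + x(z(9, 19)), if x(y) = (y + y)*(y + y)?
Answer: 635213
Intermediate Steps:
z(l, V) = -4 - 14*V
x(y) = 4*y**2 (x(y) = (2*y)*(2*y) = 4*y**2)
343613 + x(z(9, 19)) = 343613 + 4*(-4 - 14*19)**2 = 343613 + 4*(-4 - 266)**2 = 343613 + 4*(-270)**2 = 343613 + 4*72900 = 343613 + 291600 = 635213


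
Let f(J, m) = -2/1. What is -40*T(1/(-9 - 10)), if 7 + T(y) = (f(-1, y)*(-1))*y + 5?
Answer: 1600/19 ≈ 84.211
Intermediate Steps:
f(J, m) = -2 (f(J, m) = -2*1 = -2)
T(y) = -2 + 2*y (T(y) = -7 + ((-2*(-1))*y + 5) = -7 + (2*y + 5) = -7 + (5 + 2*y) = -2 + 2*y)
-40*T(1/(-9 - 10)) = -40*(-2 + 2/(-9 - 10)) = -40*(-2 + 2/(-19)) = -40*(-2 + 2*(-1/19)) = -40*(-2 - 2/19) = -40*(-40/19) = 1600/19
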